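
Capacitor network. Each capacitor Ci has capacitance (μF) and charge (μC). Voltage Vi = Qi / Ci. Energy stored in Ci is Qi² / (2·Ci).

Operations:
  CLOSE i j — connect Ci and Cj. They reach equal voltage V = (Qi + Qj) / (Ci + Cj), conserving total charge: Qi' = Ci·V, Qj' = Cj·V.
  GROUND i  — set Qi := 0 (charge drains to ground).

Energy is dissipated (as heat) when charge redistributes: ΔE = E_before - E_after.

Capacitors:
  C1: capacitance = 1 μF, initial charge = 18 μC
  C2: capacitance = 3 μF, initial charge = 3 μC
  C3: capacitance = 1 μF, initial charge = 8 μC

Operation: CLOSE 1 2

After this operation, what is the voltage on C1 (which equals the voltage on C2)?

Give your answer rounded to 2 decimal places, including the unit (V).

Initial: C1(1μF, Q=18μC, V=18.00V), C2(3μF, Q=3μC, V=1.00V), C3(1μF, Q=8μC, V=8.00V)
Op 1: CLOSE 1-2: Q_total=21.00, C_total=4.00, V=5.25; Q1=5.25, Q2=15.75; dissipated=108.375

Answer: 5.25 V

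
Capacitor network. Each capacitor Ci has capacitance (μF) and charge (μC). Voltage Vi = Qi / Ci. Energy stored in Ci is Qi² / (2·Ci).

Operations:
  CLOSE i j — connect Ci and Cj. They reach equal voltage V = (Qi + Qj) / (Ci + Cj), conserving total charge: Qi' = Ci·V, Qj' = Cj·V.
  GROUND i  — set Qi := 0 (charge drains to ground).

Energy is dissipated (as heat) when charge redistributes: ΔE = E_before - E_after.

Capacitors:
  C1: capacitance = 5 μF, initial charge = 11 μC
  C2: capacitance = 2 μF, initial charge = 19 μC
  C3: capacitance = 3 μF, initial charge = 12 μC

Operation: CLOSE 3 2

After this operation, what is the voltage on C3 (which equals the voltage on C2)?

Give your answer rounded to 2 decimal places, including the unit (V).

Initial: C1(5μF, Q=11μC, V=2.20V), C2(2μF, Q=19μC, V=9.50V), C3(3μF, Q=12μC, V=4.00V)
Op 1: CLOSE 3-2: Q_total=31.00, C_total=5.00, V=6.20; Q3=18.60, Q2=12.40; dissipated=18.150

Answer: 6.20 V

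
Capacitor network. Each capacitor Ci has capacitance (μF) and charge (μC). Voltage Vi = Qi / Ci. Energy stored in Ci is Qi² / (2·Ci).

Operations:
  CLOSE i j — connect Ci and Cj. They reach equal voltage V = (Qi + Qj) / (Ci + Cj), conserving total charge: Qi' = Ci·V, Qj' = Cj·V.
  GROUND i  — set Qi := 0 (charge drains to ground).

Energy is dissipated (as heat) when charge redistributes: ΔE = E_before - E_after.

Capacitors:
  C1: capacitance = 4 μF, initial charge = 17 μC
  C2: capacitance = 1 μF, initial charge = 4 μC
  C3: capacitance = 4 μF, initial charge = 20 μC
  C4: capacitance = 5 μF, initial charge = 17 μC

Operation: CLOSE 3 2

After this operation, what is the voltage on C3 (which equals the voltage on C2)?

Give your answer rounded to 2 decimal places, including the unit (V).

Initial: C1(4μF, Q=17μC, V=4.25V), C2(1μF, Q=4μC, V=4.00V), C3(4μF, Q=20μC, V=5.00V), C4(5μF, Q=17μC, V=3.40V)
Op 1: CLOSE 3-2: Q_total=24.00, C_total=5.00, V=4.80; Q3=19.20, Q2=4.80; dissipated=0.400

Answer: 4.80 V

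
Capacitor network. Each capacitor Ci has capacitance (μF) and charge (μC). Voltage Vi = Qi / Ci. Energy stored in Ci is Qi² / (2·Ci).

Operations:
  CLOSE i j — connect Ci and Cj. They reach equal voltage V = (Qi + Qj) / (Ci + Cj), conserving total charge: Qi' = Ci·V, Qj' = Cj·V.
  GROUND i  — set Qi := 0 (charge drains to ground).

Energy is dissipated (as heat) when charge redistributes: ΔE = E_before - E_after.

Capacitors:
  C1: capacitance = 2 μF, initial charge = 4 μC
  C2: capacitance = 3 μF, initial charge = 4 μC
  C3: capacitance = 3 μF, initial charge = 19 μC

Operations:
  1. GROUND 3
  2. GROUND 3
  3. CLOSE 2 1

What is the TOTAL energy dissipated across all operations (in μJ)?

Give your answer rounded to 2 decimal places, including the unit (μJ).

Answer: 60.43 μJ

Derivation:
Initial: C1(2μF, Q=4μC, V=2.00V), C2(3μF, Q=4μC, V=1.33V), C3(3μF, Q=19μC, V=6.33V)
Op 1: GROUND 3: Q3=0; energy lost=60.167
Op 2: GROUND 3: Q3=0; energy lost=0.000
Op 3: CLOSE 2-1: Q_total=8.00, C_total=5.00, V=1.60; Q2=4.80, Q1=3.20; dissipated=0.267
Total dissipated: 60.433 μJ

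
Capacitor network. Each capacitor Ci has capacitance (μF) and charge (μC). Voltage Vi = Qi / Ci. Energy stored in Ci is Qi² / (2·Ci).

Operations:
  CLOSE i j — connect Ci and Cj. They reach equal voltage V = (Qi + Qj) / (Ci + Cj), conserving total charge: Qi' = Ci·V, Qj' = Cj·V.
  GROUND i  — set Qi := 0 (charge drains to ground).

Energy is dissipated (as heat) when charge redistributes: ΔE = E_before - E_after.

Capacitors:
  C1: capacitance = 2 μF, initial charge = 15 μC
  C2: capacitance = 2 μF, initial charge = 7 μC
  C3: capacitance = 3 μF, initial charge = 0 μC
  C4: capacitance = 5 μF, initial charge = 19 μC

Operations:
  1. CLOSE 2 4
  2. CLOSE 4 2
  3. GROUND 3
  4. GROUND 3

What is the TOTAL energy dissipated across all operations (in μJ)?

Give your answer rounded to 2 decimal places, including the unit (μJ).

Answer: 0.06 μJ

Derivation:
Initial: C1(2μF, Q=15μC, V=7.50V), C2(2μF, Q=7μC, V=3.50V), C3(3μF, Q=0μC, V=0.00V), C4(5μF, Q=19μC, V=3.80V)
Op 1: CLOSE 2-4: Q_total=26.00, C_total=7.00, V=3.71; Q2=7.43, Q4=18.57; dissipated=0.064
Op 2: CLOSE 4-2: Q_total=26.00, C_total=7.00, V=3.71; Q4=18.57, Q2=7.43; dissipated=0.000
Op 3: GROUND 3: Q3=0; energy lost=0.000
Op 4: GROUND 3: Q3=0; energy lost=0.000
Total dissipated: 0.064 μJ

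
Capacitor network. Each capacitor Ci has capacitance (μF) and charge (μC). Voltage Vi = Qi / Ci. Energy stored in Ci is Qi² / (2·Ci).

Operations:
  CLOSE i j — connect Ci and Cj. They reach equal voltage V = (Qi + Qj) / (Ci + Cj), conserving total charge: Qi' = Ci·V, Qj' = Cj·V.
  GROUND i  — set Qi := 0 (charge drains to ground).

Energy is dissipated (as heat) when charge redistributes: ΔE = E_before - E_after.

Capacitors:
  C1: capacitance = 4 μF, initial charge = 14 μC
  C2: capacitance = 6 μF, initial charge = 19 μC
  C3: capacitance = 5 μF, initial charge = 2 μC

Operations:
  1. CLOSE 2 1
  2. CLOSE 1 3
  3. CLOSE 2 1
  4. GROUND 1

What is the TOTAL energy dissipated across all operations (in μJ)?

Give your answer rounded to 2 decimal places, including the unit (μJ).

Initial: C1(4μF, Q=14μC, V=3.50V), C2(6μF, Q=19μC, V=3.17V), C3(5μF, Q=2μC, V=0.40V)
Op 1: CLOSE 2-1: Q_total=33.00, C_total=10.00, V=3.30; Q2=19.80, Q1=13.20; dissipated=0.133
Op 2: CLOSE 1-3: Q_total=15.20, C_total=9.00, V=1.69; Q1=6.76, Q3=8.44; dissipated=9.344
Op 3: CLOSE 2-1: Q_total=26.56, C_total=10.00, V=2.66; Q2=15.93, Q1=10.62; dissipated=3.115
Op 4: GROUND 1: Q1=0; energy lost=14.104
Total dissipated: 26.697 μJ

Answer: 26.70 μJ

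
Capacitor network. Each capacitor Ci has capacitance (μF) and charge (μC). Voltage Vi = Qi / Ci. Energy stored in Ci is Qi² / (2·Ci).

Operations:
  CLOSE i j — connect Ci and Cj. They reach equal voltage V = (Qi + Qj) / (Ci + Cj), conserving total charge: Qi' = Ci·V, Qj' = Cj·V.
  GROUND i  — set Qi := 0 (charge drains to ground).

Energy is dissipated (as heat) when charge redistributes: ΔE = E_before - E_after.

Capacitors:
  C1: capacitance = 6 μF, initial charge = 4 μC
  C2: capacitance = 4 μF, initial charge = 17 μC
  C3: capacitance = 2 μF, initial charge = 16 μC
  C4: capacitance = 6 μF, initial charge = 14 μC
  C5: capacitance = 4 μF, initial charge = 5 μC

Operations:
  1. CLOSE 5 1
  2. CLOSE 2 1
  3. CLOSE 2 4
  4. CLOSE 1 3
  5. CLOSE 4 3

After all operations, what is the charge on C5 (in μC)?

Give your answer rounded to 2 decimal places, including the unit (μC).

Initial: C1(6μF, Q=4μC, V=0.67V), C2(4μF, Q=17μC, V=4.25V), C3(2μF, Q=16μC, V=8.00V), C4(6μF, Q=14μC, V=2.33V), C5(4μF, Q=5μC, V=1.25V)
Op 1: CLOSE 5-1: Q_total=9.00, C_total=10.00, V=0.90; Q5=3.60, Q1=5.40; dissipated=0.408
Op 2: CLOSE 2-1: Q_total=22.40, C_total=10.00, V=2.24; Q2=8.96, Q1=13.44; dissipated=13.467
Op 3: CLOSE 2-4: Q_total=22.96, C_total=10.00, V=2.30; Q2=9.18, Q4=13.78; dissipated=0.010
Op 4: CLOSE 1-3: Q_total=29.44, C_total=8.00, V=3.68; Q1=22.08, Q3=7.36; dissipated=24.883
Op 5: CLOSE 4-3: Q_total=21.14, C_total=8.00, V=2.64; Q4=15.85, Q3=5.28; dissipated=1.437
Final charges: Q1=22.08, Q2=9.18, Q3=5.28, Q4=15.85, Q5=3.60

Answer: 3.60 μC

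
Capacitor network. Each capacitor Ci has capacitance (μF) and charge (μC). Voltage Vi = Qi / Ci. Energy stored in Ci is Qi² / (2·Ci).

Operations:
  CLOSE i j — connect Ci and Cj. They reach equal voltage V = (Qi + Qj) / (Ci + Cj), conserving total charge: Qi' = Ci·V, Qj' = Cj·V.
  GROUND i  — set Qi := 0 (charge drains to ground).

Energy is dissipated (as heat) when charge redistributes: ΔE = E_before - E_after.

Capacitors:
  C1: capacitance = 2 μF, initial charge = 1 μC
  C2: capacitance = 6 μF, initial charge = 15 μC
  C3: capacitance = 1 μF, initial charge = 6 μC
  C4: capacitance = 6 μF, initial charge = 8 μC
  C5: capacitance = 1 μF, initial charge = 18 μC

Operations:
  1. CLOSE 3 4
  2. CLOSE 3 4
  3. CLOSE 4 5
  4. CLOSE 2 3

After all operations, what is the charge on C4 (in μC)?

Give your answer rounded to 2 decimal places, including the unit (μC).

Answer: 25.71 μC

Derivation:
Initial: C1(2μF, Q=1μC, V=0.50V), C2(6μF, Q=15μC, V=2.50V), C3(1μF, Q=6μC, V=6.00V), C4(6μF, Q=8μC, V=1.33V), C5(1μF, Q=18μC, V=18.00V)
Op 1: CLOSE 3-4: Q_total=14.00, C_total=7.00, V=2.00; Q3=2.00, Q4=12.00; dissipated=9.333
Op 2: CLOSE 3-4: Q_total=14.00, C_total=7.00, V=2.00; Q3=2.00, Q4=12.00; dissipated=0.000
Op 3: CLOSE 4-5: Q_total=30.00, C_total=7.00, V=4.29; Q4=25.71, Q5=4.29; dissipated=109.714
Op 4: CLOSE 2-3: Q_total=17.00, C_total=7.00, V=2.43; Q2=14.57, Q3=2.43; dissipated=0.107
Final charges: Q1=1.00, Q2=14.57, Q3=2.43, Q4=25.71, Q5=4.29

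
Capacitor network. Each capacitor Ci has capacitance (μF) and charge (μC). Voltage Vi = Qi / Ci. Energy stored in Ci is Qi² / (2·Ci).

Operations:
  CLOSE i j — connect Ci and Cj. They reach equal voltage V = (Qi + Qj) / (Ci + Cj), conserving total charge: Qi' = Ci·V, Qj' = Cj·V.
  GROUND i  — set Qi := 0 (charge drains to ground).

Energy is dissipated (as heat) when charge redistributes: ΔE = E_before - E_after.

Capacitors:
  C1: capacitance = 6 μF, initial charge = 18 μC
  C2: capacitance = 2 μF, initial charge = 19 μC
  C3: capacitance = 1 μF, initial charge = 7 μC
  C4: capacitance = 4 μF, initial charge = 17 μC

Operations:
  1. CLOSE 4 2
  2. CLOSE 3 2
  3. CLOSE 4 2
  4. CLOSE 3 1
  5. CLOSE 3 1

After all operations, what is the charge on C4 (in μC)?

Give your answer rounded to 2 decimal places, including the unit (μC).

Initial: C1(6μF, Q=18μC, V=3.00V), C2(2μF, Q=19μC, V=9.50V), C3(1μF, Q=7μC, V=7.00V), C4(4μF, Q=17μC, V=4.25V)
Op 1: CLOSE 4-2: Q_total=36.00, C_total=6.00, V=6.00; Q4=24.00, Q2=12.00; dissipated=18.375
Op 2: CLOSE 3-2: Q_total=19.00, C_total=3.00, V=6.33; Q3=6.33, Q2=12.67; dissipated=0.333
Op 3: CLOSE 4-2: Q_total=36.67, C_total=6.00, V=6.11; Q4=24.44, Q2=12.22; dissipated=0.074
Op 4: CLOSE 3-1: Q_total=24.33, C_total=7.00, V=3.48; Q3=3.48, Q1=20.86; dissipated=4.762
Op 5: CLOSE 3-1: Q_total=24.33, C_total=7.00, V=3.48; Q3=3.48, Q1=20.86; dissipated=0.000
Final charges: Q1=20.86, Q2=12.22, Q3=3.48, Q4=24.44

Answer: 24.44 μC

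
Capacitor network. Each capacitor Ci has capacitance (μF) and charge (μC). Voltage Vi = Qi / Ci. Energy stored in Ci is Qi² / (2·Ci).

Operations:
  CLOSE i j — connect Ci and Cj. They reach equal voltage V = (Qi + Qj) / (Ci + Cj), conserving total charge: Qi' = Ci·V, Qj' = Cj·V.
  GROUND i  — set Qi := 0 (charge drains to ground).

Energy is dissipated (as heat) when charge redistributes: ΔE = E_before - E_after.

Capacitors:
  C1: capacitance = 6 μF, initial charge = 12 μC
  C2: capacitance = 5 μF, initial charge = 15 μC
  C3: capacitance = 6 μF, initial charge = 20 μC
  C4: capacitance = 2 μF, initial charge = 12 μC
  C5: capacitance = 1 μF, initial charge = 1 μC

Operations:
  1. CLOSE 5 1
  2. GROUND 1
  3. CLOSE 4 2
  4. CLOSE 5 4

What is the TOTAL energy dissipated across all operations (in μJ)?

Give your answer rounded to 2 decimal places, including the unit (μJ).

Answer: 18.54 μJ

Derivation:
Initial: C1(6μF, Q=12μC, V=2.00V), C2(5μF, Q=15μC, V=3.00V), C3(6μF, Q=20μC, V=3.33V), C4(2μF, Q=12μC, V=6.00V), C5(1μF, Q=1μC, V=1.00V)
Op 1: CLOSE 5-1: Q_total=13.00, C_total=7.00, V=1.86; Q5=1.86, Q1=11.14; dissipated=0.429
Op 2: GROUND 1: Q1=0; energy lost=10.347
Op 3: CLOSE 4-2: Q_total=27.00, C_total=7.00, V=3.86; Q4=7.71, Q2=19.29; dissipated=6.429
Op 4: CLOSE 5-4: Q_total=9.57, C_total=3.00, V=3.19; Q5=3.19, Q4=6.38; dissipated=1.333
Total dissipated: 18.537 μJ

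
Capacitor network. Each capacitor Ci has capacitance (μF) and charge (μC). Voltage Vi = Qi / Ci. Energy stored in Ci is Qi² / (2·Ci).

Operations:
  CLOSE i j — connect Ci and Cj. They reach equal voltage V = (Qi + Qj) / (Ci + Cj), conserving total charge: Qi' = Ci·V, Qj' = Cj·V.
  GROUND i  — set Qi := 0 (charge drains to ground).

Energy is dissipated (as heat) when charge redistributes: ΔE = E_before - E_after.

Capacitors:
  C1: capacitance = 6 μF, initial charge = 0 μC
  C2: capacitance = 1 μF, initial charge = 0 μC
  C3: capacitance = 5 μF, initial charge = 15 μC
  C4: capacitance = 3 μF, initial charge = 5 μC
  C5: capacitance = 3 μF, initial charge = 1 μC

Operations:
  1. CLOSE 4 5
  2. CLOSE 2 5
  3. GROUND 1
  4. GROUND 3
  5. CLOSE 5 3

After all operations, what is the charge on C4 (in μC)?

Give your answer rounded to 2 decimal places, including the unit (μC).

Initial: C1(6μF, Q=0μC, V=0.00V), C2(1μF, Q=0μC, V=0.00V), C3(5μF, Q=15μC, V=3.00V), C4(3μF, Q=5μC, V=1.67V), C5(3μF, Q=1μC, V=0.33V)
Op 1: CLOSE 4-5: Q_total=6.00, C_total=6.00, V=1.00; Q4=3.00, Q5=3.00; dissipated=1.333
Op 2: CLOSE 2-5: Q_total=3.00, C_total=4.00, V=0.75; Q2=0.75, Q5=2.25; dissipated=0.375
Op 3: GROUND 1: Q1=0; energy lost=0.000
Op 4: GROUND 3: Q3=0; energy lost=22.500
Op 5: CLOSE 5-3: Q_total=2.25, C_total=8.00, V=0.28; Q5=0.84, Q3=1.41; dissipated=0.527
Final charges: Q1=0.00, Q2=0.75, Q3=1.41, Q4=3.00, Q5=0.84

Answer: 3.00 μC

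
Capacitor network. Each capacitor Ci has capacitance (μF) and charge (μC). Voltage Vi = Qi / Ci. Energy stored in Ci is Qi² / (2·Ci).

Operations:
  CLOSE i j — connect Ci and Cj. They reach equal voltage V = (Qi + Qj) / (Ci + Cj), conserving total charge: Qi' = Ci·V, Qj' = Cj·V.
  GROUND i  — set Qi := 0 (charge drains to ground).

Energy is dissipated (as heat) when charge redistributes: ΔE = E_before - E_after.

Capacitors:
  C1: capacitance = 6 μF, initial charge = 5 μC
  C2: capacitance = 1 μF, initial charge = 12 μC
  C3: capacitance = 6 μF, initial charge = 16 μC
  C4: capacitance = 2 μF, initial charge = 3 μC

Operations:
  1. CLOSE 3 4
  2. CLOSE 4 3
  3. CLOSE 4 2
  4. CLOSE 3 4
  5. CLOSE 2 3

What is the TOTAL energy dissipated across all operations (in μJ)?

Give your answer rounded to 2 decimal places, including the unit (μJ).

Answer: 42.10 μJ

Derivation:
Initial: C1(6μF, Q=5μC, V=0.83V), C2(1μF, Q=12μC, V=12.00V), C3(6μF, Q=16μC, V=2.67V), C4(2μF, Q=3μC, V=1.50V)
Op 1: CLOSE 3-4: Q_total=19.00, C_total=8.00, V=2.38; Q3=14.25, Q4=4.75; dissipated=1.021
Op 2: CLOSE 4-3: Q_total=19.00, C_total=8.00, V=2.38; Q4=4.75, Q3=14.25; dissipated=0.000
Op 3: CLOSE 4-2: Q_total=16.75, C_total=3.00, V=5.58; Q4=11.17, Q2=5.58; dissipated=30.880
Op 4: CLOSE 3-4: Q_total=25.42, C_total=8.00, V=3.18; Q3=19.06, Q4=6.35; dissipated=7.720
Op 5: CLOSE 2-3: Q_total=24.65, C_total=7.00, V=3.52; Q2=3.52, Q3=21.12; dissipated=2.481
Total dissipated: 42.103 μJ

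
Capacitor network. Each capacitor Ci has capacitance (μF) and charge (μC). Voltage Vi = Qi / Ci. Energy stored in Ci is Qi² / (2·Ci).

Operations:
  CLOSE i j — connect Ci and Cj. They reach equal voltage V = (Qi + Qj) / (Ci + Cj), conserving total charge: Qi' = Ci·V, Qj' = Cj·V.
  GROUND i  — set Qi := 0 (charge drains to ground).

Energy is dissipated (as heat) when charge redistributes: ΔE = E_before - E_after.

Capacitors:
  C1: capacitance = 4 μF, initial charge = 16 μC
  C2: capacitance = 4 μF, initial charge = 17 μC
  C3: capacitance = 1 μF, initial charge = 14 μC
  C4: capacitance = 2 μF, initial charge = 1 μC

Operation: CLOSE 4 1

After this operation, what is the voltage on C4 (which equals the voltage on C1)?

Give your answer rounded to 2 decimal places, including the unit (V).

Answer: 2.83 V

Derivation:
Initial: C1(4μF, Q=16μC, V=4.00V), C2(4μF, Q=17μC, V=4.25V), C3(1μF, Q=14μC, V=14.00V), C4(2μF, Q=1μC, V=0.50V)
Op 1: CLOSE 4-1: Q_total=17.00, C_total=6.00, V=2.83; Q4=5.67, Q1=11.33; dissipated=8.167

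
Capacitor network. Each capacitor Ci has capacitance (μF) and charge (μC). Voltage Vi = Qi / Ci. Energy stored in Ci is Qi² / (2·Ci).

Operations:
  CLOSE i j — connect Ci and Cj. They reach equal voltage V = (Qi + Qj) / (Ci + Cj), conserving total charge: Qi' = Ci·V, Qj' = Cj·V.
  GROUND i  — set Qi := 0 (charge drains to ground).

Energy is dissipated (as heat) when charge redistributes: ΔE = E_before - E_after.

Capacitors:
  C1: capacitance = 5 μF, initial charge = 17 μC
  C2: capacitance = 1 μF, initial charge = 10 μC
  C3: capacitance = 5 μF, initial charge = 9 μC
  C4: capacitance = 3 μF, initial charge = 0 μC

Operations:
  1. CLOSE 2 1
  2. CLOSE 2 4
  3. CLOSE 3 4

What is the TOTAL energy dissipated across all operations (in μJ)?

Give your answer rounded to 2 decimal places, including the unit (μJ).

Initial: C1(5μF, Q=17μC, V=3.40V), C2(1μF, Q=10μC, V=10.00V), C3(5μF, Q=9μC, V=1.80V), C4(3μF, Q=0μC, V=0.00V)
Op 1: CLOSE 2-1: Q_total=27.00, C_total=6.00, V=4.50; Q2=4.50, Q1=22.50; dissipated=18.150
Op 2: CLOSE 2-4: Q_total=4.50, C_total=4.00, V=1.12; Q2=1.12, Q4=3.38; dissipated=7.594
Op 3: CLOSE 3-4: Q_total=12.38, C_total=8.00, V=1.55; Q3=7.73, Q4=4.64; dissipated=0.427
Total dissipated: 26.171 μJ

Answer: 26.17 μJ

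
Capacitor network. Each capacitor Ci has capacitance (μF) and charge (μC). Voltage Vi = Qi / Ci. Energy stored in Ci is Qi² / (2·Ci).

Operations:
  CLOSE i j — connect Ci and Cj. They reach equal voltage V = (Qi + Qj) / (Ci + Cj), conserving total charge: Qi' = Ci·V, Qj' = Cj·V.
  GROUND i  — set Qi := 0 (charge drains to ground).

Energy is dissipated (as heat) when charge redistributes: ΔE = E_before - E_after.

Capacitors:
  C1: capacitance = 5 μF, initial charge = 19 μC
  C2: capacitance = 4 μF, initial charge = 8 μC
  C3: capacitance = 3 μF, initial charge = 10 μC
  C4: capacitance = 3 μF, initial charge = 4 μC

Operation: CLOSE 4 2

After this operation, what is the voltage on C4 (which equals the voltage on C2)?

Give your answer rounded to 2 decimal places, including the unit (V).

Answer: 1.71 V

Derivation:
Initial: C1(5μF, Q=19μC, V=3.80V), C2(4μF, Q=8μC, V=2.00V), C3(3μF, Q=10μC, V=3.33V), C4(3μF, Q=4μC, V=1.33V)
Op 1: CLOSE 4-2: Q_total=12.00, C_total=7.00, V=1.71; Q4=5.14, Q2=6.86; dissipated=0.381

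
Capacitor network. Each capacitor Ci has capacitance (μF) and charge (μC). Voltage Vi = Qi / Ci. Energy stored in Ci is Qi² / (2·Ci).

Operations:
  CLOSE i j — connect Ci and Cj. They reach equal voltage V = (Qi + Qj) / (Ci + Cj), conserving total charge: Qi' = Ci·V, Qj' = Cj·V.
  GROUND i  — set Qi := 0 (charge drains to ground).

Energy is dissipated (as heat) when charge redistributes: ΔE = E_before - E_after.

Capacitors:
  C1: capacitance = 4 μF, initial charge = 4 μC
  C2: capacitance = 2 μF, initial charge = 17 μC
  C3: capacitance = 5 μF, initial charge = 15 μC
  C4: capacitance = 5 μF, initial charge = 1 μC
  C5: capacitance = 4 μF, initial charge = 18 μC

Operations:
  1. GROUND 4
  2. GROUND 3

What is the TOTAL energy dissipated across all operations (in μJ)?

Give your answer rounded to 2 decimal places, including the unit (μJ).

Initial: C1(4μF, Q=4μC, V=1.00V), C2(2μF, Q=17μC, V=8.50V), C3(5μF, Q=15μC, V=3.00V), C4(5μF, Q=1μC, V=0.20V), C5(4μF, Q=18μC, V=4.50V)
Op 1: GROUND 4: Q4=0; energy lost=0.100
Op 2: GROUND 3: Q3=0; energy lost=22.500
Total dissipated: 22.600 μJ

Answer: 22.60 μJ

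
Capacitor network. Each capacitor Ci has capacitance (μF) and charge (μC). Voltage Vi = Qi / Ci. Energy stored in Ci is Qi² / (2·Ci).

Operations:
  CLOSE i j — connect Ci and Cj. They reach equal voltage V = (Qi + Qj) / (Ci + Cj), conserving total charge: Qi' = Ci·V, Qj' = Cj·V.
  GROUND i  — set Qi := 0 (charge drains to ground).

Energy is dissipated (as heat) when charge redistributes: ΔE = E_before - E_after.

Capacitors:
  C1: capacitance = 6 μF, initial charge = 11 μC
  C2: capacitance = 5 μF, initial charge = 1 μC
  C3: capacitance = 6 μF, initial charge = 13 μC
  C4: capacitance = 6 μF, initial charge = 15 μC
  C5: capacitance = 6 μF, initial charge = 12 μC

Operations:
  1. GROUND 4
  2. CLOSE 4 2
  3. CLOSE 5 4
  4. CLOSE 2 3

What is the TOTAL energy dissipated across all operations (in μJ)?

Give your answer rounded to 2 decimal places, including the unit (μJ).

Initial: C1(6μF, Q=11μC, V=1.83V), C2(5μF, Q=1μC, V=0.20V), C3(6μF, Q=13μC, V=2.17V), C4(6μF, Q=15μC, V=2.50V), C5(6μF, Q=12μC, V=2.00V)
Op 1: GROUND 4: Q4=0; energy lost=18.750
Op 2: CLOSE 4-2: Q_total=1.00, C_total=11.00, V=0.09; Q4=0.55, Q2=0.45; dissipated=0.055
Op 3: CLOSE 5-4: Q_total=12.55, C_total=12.00, V=1.05; Q5=6.27, Q4=6.27; dissipated=5.467
Op 4: CLOSE 2-3: Q_total=13.45, C_total=11.00, V=1.22; Q2=6.12, Q3=7.34; dissipated=5.876
Total dissipated: 30.147 μJ

Answer: 30.15 μJ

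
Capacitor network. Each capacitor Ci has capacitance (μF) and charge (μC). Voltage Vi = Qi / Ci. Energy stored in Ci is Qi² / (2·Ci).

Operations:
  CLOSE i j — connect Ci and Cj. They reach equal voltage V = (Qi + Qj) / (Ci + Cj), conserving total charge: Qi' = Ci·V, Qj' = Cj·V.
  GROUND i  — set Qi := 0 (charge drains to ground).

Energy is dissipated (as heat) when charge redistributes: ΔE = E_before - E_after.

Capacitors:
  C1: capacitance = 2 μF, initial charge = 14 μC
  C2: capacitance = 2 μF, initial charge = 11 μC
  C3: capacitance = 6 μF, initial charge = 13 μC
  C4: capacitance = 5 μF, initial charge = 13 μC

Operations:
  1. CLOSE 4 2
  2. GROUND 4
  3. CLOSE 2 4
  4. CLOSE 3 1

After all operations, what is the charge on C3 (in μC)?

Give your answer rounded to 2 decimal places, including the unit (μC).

Initial: C1(2μF, Q=14μC, V=7.00V), C2(2μF, Q=11μC, V=5.50V), C3(6μF, Q=13μC, V=2.17V), C4(5μF, Q=13μC, V=2.60V)
Op 1: CLOSE 4-2: Q_total=24.00, C_total=7.00, V=3.43; Q4=17.14, Q2=6.86; dissipated=6.007
Op 2: GROUND 4: Q4=0; energy lost=29.388
Op 3: CLOSE 2-4: Q_total=6.86, C_total=7.00, V=0.98; Q2=1.96, Q4=4.90; dissipated=8.397
Op 4: CLOSE 3-1: Q_total=27.00, C_total=8.00, V=3.38; Q3=20.25, Q1=6.75; dissipated=17.521
Final charges: Q1=6.75, Q2=1.96, Q3=20.25, Q4=4.90

Answer: 20.25 μC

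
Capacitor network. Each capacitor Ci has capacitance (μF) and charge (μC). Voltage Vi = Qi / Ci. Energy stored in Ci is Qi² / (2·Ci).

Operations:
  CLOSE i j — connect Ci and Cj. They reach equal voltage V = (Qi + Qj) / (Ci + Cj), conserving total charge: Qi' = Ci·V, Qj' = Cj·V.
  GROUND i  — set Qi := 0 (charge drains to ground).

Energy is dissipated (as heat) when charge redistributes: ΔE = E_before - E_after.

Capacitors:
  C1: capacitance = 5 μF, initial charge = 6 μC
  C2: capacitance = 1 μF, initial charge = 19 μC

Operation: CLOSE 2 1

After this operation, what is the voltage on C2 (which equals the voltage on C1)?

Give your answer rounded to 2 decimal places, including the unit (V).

Answer: 4.17 V

Derivation:
Initial: C1(5μF, Q=6μC, V=1.20V), C2(1μF, Q=19μC, V=19.00V)
Op 1: CLOSE 2-1: Q_total=25.00, C_total=6.00, V=4.17; Q2=4.17, Q1=20.83; dissipated=132.017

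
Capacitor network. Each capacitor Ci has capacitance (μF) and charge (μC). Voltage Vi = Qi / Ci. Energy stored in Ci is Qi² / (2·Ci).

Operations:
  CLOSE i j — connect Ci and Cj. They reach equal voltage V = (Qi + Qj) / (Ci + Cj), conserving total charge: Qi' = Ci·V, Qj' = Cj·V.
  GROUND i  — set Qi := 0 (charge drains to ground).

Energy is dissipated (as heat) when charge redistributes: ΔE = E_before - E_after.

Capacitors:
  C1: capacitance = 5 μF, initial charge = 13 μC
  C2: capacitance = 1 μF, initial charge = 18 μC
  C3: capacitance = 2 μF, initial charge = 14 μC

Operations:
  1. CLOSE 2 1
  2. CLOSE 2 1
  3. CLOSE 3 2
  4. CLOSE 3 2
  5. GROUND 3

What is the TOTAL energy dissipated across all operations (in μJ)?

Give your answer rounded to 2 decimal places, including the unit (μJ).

Initial: C1(5μF, Q=13μC, V=2.60V), C2(1μF, Q=18μC, V=18.00V), C3(2μF, Q=14μC, V=7.00V)
Op 1: CLOSE 2-1: Q_total=31.00, C_total=6.00, V=5.17; Q2=5.17, Q1=25.83; dissipated=98.817
Op 2: CLOSE 2-1: Q_total=31.00, C_total=6.00, V=5.17; Q2=5.17, Q1=25.83; dissipated=0.000
Op 3: CLOSE 3-2: Q_total=19.17, C_total=3.00, V=6.39; Q3=12.78, Q2=6.39; dissipated=1.120
Op 4: CLOSE 3-2: Q_total=19.17, C_total=3.00, V=6.39; Q3=12.78, Q2=6.39; dissipated=0.000
Op 5: GROUND 3: Q3=0; energy lost=40.818
Total dissipated: 140.755 μJ

Answer: 140.75 μJ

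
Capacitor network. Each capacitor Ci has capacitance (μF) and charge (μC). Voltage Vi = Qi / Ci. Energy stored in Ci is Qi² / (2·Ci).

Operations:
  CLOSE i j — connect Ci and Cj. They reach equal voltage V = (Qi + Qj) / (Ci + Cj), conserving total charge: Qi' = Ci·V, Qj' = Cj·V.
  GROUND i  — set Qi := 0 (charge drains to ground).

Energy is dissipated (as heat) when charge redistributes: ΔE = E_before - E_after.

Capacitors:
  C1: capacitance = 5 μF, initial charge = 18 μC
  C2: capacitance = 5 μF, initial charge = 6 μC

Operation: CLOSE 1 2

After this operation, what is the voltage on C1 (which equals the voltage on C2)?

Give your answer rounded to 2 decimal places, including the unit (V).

Answer: 2.40 V

Derivation:
Initial: C1(5μF, Q=18μC, V=3.60V), C2(5μF, Q=6μC, V=1.20V)
Op 1: CLOSE 1-2: Q_total=24.00, C_total=10.00, V=2.40; Q1=12.00, Q2=12.00; dissipated=7.200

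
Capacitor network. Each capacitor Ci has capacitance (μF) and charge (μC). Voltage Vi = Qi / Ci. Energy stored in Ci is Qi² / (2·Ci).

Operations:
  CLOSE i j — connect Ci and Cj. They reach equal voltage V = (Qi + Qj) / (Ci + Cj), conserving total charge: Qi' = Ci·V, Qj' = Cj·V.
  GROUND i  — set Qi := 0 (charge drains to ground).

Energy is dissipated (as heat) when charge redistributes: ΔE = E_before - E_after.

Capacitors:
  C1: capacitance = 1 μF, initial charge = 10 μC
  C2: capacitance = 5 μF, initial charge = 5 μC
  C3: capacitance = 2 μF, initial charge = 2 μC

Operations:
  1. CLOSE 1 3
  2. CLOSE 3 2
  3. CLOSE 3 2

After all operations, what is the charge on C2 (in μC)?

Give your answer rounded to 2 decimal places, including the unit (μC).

Initial: C1(1μF, Q=10μC, V=10.00V), C2(5μF, Q=5μC, V=1.00V), C3(2μF, Q=2μC, V=1.00V)
Op 1: CLOSE 1-3: Q_total=12.00, C_total=3.00, V=4.00; Q1=4.00, Q3=8.00; dissipated=27.000
Op 2: CLOSE 3-2: Q_total=13.00, C_total=7.00, V=1.86; Q3=3.71, Q2=9.29; dissipated=6.429
Op 3: CLOSE 3-2: Q_total=13.00, C_total=7.00, V=1.86; Q3=3.71, Q2=9.29; dissipated=0.000
Final charges: Q1=4.00, Q2=9.29, Q3=3.71

Answer: 9.29 μC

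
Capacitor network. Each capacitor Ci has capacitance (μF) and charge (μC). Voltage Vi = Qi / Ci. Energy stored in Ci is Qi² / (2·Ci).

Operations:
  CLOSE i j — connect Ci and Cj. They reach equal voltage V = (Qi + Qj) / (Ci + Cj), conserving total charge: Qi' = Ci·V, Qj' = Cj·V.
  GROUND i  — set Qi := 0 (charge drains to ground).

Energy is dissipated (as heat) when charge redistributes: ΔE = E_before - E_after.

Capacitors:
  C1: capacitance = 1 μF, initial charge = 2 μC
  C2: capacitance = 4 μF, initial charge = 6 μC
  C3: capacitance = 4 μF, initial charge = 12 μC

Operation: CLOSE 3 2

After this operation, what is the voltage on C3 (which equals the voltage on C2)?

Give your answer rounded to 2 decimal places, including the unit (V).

Initial: C1(1μF, Q=2μC, V=2.00V), C2(4μF, Q=6μC, V=1.50V), C3(4μF, Q=12μC, V=3.00V)
Op 1: CLOSE 3-2: Q_total=18.00, C_total=8.00, V=2.25; Q3=9.00, Q2=9.00; dissipated=2.250

Answer: 2.25 V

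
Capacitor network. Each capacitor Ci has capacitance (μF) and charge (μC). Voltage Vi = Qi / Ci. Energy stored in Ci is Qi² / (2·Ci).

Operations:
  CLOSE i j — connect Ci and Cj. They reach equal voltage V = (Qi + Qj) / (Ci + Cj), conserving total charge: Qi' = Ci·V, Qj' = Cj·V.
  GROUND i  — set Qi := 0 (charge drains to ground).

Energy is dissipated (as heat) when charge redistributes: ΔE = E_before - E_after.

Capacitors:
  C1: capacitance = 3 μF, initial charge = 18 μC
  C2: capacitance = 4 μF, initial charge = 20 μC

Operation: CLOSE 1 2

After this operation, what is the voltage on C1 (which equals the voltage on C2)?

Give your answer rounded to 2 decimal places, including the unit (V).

Initial: C1(3μF, Q=18μC, V=6.00V), C2(4μF, Q=20μC, V=5.00V)
Op 1: CLOSE 1-2: Q_total=38.00, C_total=7.00, V=5.43; Q1=16.29, Q2=21.71; dissipated=0.857

Answer: 5.43 V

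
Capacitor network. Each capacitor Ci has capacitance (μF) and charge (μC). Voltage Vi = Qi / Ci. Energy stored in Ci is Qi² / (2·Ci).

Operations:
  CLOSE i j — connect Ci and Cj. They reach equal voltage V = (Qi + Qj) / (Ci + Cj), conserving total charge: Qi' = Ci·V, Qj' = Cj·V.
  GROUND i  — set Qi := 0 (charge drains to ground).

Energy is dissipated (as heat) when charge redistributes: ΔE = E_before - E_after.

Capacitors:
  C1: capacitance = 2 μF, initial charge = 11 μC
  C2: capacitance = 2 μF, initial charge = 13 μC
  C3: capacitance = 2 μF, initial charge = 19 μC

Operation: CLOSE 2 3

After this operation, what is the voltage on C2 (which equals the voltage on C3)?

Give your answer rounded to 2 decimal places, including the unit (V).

Answer: 8.00 V

Derivation:
Initial: C1(2μF, Q=11μC, V=5.50V), C2(2μF, Q=13μC, V=6.50V), C3(2μF, Q=19μC, V=9.50V)
Op 1: CLOSE 2-3: Q_total=32.00, C_total=4.00, V=8.00; Q2=16.00, Q3=16.00; dissipated=4.500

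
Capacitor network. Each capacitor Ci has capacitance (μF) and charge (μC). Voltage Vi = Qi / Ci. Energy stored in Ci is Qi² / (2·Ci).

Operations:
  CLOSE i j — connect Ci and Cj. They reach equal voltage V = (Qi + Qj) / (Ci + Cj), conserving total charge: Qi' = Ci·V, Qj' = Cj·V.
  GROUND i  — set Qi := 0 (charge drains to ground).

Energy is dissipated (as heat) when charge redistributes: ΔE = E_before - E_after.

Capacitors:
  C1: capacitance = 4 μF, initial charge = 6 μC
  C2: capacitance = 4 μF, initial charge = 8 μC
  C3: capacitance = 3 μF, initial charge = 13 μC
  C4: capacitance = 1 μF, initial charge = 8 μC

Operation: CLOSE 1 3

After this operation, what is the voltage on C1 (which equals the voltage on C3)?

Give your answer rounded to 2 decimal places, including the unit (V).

Initial: C1(4μF, Q=6μC, V=1.50V), C2(4μF, Q=8μC, V=2.00V), C3(3μF, Q=13μC, V=4.33V), C4(1μF, Q=8μC, V=8.00V)
Op 1: CLOSE 1-3: Q_total=19.00, C_total=7.00, V=2.71; Q1=10.86, Q3=8.14; dissipated=6.881

Answer: 2.71 V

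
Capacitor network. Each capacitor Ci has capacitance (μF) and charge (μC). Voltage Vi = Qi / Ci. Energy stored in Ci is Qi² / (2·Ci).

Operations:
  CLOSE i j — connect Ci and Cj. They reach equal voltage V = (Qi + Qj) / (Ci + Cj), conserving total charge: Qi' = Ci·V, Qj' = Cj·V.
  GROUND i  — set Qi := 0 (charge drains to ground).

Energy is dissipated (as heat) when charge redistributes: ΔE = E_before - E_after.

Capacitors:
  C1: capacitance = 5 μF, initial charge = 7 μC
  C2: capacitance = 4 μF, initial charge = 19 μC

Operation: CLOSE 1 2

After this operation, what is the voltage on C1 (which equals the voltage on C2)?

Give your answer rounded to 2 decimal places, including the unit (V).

Initial: C1(5μF, Q=7μC, V=1.40V), C2(4μF, Q=19μC, V=4.75V)
Op 1: CLOSE 1-2: Q_total=26.00, C_total=9.00, V=2.89; Q1=14.44, Q2=11.56; dissipated=12.469

Answer: 2.89 V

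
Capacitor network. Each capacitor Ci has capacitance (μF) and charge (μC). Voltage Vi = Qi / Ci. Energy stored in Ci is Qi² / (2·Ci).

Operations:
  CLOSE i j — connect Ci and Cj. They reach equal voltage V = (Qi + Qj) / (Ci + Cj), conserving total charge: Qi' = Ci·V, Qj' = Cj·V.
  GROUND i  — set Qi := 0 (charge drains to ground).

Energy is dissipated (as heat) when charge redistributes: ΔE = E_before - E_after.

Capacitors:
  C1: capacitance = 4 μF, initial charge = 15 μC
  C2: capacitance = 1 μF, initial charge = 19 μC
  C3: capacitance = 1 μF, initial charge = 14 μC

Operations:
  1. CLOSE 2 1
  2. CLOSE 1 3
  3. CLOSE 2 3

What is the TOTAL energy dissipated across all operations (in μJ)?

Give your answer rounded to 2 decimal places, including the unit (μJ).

Answer: 114.28 μJ

Derivation:
Initial: C1(4μF, Q=15μC, V=3.75V), C2(1μF, Q=19μC, V=19.00V), C3(1μF, Q=14μC, V=14.00V)
Op 1: CLOSE 2-1: Q_total=34.00, C_total=5.00, V=6.80; Q2=6.80, Q1=27.20; dissipated=93.025
Op 2: CLOSE 1-3: Q_total=41.20, C_total=5.00, V=8.24; Q1=32.96, Q3=8.24; dissipated=20.736
Op 3: CLOSE 2-3: Q_total=15.04, C_total=2.00, V=7.52; Q2=7.52, Q3=7.52; dissipated=0.518
Total dissipated: 114.279 μJ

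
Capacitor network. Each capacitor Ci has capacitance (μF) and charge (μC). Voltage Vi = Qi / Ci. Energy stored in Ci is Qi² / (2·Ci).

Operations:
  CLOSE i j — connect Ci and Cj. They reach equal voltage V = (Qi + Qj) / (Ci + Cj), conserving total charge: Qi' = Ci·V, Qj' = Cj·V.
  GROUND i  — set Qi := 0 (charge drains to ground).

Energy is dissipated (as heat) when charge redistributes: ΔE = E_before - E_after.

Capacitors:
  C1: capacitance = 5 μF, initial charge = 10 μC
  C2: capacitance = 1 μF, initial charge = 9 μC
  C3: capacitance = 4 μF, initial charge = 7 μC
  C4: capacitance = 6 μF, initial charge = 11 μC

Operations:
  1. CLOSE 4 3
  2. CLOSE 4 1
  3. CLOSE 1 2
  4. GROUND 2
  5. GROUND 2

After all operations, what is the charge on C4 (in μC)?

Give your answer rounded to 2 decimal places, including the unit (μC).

Answer: 11.35 μC

Derivation:
Initial: C1(5μF, Q=10μC, V=2.00V), C2(1μF, Q=9μC, V=9.00V), C3(4μF, Q=7μC, V=1.75V), C4(6μF, Q=11μC, V=1.83V)
Op 1: CLOSE 4-3: Q_total=18.00, C_total=10.00, V=1.80; Q4=10.80, Q3=7.20; dissipated=0.008
Op 2: CLOSE 4-1: Q_total=20.80, C_total=11.00, V=1.89; Q4=11.35, Q1=9.45; dissipated=0.055
Op 3: CLOSE 1-2: Q_total=18.45, C_total=6.00, V=3.08; Q1=15.38, Q2=3.08; dissipated=21.058
Op 4: GROUND 2: Q2=0; energy lost=4.730
Op 5: GROUND 2: Q2=0; energy lost=0.000
Final charges: Q1=15.38, Q2=0.00, Q3=7.20, Q4=11.35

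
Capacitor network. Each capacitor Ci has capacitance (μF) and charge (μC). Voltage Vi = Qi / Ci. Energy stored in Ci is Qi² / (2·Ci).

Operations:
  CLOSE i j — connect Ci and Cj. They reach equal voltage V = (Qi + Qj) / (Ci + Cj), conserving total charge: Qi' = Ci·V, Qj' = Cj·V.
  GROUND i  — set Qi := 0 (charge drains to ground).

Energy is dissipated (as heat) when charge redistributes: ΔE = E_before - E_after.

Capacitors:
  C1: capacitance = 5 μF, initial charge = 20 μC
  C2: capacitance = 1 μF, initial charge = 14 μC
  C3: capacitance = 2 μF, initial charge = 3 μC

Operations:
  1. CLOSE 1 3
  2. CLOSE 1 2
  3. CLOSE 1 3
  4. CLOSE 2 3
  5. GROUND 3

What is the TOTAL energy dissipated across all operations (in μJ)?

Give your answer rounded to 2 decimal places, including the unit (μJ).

Answer: 77.05 μJ

Derivation:
Initial: C1(5μF, Q=20μC, V=4.00V), C2(1μF, Q=14μC, V=14.00V), C3(2μF, Q=3μC, V=1.50V)
Op 1: CLOSE 1-3: Q_total=23.00, C_total=7.00, V=3.29; Q1=16.43, Q3=6.57; dissipated=4.464
Op 2: CLOSE 1-2: Q_total=30.43, C_total=6.00, V=5.07; Q1=25.36, Q2=5.07; dissipated=47.832
Op 3: CLOSE 1-3: Q_total=31.93, C_total=7.00, V=4.56; Q1=22.81, Q3=9.12; dissipated=2.278
Op 4: CLOSE 2-3: Q_total=14.19, C_total=3.00, V=4.73; Q2=4.73, Q3=9.46; dissipated=0.087
Op 5: GROUND 3: Q3=0; energy lost=22.385
Total dissipated: 77.046 μJ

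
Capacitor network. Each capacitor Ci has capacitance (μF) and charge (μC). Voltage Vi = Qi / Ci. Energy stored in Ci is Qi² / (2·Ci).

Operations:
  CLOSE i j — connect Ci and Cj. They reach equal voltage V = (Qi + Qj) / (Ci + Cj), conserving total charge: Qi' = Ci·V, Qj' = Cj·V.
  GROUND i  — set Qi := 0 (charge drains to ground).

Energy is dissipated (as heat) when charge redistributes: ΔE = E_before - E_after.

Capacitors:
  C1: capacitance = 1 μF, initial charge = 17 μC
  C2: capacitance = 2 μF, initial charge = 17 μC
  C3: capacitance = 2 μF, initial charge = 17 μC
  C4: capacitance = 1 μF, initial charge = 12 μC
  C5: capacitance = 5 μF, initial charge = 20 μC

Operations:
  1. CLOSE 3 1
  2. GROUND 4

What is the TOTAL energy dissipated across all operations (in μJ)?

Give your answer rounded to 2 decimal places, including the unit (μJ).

Answer: 96.08 μJ

Derivation:
Initial: C1(1μF, Q=17μC, V=17.00V), C2(2μF, Q=17μC, V=8.50V), C3(2μF, Q=17μC, V=8.50V), C4(1μF, Q=12μC, V=12.00V), C5(5μF, Q=20μC, V=4.00V)
Op 1: CLOSE 3-1: Q_total=34.00, C_total=3.00, V=11.33; Q3=22.67, Q1=11.33; dissipated=24.083
Op 2: GROUND 4: Q4=0; energy lost=72.000
Total dissipated: 96.083 μJ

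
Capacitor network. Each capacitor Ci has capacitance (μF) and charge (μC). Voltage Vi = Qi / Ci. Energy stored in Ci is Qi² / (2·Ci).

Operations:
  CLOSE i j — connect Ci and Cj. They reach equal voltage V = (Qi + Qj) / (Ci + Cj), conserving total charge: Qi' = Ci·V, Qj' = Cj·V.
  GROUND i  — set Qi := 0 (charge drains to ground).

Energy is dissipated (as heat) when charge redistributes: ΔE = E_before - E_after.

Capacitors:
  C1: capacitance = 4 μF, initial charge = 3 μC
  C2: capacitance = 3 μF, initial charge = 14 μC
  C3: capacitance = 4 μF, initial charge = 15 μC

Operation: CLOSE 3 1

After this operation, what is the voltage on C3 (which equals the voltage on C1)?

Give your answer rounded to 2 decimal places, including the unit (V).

Initial: C1(4μF, Q=3μC, V=0.75V), C2(3μF, Q=14μC, V=4.67V), C3(4μF, Q=15μC, V=3.75V)
Op 1: CLOSE 3-1: Q_total=18.00, C_total=8.00, V=2.25; Q3=9.00, Q1=9.00; dissipated=9.000

Answer: 2.25 V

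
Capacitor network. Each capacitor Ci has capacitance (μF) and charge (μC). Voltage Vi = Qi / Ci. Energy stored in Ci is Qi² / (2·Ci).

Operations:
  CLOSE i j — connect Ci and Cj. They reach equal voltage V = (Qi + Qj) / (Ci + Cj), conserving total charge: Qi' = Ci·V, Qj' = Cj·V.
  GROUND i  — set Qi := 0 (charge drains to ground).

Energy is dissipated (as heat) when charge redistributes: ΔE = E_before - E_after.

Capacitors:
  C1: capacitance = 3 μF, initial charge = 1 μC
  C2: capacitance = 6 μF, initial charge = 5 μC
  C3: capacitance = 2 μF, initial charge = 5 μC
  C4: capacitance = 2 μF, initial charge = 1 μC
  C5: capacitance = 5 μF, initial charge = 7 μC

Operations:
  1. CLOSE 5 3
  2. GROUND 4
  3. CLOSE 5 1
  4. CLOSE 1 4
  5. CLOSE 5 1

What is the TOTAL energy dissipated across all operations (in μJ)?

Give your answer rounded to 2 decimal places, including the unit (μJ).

Initial: C1(3μF, Q=1μC, V=0.33V), C2(6μF, Q=5μC, V=0.83V), C3(2μF, Q=5μC, V=2.50V), C4(2μF, Q=1μC, V=0.50V), C5(5μF, Q=7μC, V=1.40V)
Op 1: CLOSE 5-3: Q_total=12.00, C_total=7.00, V=1.71; Q5=8.57, Q3=3.43; dissipated=0.864
Op 2: GROUND 4: Q4=0; energy lost=0.250
Op 3: CLOSE 5-1: Q_total=9.57, C_total=8.00, V=1.20; Q5=5.98, Q1=3.59; dissipated=1.788
Op 4: CLOSE 1-4: Q_total=3.59, C_total=5.00, V=0.72; Q1=2.15, Q4=1.44; dissipated=0.859
Op 5: CLOSE 5-1: Q_total=8.14, C_total=8.00, V=1.02; Q5=5.08, Q1=3.05; dissipated=0.215
Total dissipated: 3.976 μJ

Answer: 3.98 μJ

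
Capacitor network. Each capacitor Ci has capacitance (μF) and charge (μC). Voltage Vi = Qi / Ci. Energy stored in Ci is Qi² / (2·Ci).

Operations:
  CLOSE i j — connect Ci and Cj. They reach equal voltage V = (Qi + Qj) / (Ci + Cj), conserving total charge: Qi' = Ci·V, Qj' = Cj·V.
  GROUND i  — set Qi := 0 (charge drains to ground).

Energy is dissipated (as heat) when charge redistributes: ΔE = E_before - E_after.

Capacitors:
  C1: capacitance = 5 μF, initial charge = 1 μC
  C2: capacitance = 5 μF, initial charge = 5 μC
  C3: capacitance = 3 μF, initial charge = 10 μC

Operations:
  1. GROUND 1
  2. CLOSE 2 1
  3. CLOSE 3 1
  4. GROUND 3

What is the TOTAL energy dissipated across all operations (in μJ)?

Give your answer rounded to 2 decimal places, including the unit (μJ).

Initial: C1(5μF, Q=1μC, V=0.20V), C2(5μF, Q=5μC, V=1.00V), C3(3μF, Q=10μC, V=3.33V)
Op 1: GROUND 1: Q1=0; energy lost=0.100
Op 2: CLOSE 2-1: Q_total=5.00, C_total=10.00, V=0.50; Q2=2.50, Q1=2.50; dissipated=1.250
Op 3: CLOSE 3-1: Q_total=12.50, C_total=8.00, V=1.56; Q3=4.69, Q1=7.81; dissipated=7.526
Op 4: GROUND 3: Q3=0; energy lost=3.662
Total dissipated: 12.538 μJ

Answer: 12.54 μJ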